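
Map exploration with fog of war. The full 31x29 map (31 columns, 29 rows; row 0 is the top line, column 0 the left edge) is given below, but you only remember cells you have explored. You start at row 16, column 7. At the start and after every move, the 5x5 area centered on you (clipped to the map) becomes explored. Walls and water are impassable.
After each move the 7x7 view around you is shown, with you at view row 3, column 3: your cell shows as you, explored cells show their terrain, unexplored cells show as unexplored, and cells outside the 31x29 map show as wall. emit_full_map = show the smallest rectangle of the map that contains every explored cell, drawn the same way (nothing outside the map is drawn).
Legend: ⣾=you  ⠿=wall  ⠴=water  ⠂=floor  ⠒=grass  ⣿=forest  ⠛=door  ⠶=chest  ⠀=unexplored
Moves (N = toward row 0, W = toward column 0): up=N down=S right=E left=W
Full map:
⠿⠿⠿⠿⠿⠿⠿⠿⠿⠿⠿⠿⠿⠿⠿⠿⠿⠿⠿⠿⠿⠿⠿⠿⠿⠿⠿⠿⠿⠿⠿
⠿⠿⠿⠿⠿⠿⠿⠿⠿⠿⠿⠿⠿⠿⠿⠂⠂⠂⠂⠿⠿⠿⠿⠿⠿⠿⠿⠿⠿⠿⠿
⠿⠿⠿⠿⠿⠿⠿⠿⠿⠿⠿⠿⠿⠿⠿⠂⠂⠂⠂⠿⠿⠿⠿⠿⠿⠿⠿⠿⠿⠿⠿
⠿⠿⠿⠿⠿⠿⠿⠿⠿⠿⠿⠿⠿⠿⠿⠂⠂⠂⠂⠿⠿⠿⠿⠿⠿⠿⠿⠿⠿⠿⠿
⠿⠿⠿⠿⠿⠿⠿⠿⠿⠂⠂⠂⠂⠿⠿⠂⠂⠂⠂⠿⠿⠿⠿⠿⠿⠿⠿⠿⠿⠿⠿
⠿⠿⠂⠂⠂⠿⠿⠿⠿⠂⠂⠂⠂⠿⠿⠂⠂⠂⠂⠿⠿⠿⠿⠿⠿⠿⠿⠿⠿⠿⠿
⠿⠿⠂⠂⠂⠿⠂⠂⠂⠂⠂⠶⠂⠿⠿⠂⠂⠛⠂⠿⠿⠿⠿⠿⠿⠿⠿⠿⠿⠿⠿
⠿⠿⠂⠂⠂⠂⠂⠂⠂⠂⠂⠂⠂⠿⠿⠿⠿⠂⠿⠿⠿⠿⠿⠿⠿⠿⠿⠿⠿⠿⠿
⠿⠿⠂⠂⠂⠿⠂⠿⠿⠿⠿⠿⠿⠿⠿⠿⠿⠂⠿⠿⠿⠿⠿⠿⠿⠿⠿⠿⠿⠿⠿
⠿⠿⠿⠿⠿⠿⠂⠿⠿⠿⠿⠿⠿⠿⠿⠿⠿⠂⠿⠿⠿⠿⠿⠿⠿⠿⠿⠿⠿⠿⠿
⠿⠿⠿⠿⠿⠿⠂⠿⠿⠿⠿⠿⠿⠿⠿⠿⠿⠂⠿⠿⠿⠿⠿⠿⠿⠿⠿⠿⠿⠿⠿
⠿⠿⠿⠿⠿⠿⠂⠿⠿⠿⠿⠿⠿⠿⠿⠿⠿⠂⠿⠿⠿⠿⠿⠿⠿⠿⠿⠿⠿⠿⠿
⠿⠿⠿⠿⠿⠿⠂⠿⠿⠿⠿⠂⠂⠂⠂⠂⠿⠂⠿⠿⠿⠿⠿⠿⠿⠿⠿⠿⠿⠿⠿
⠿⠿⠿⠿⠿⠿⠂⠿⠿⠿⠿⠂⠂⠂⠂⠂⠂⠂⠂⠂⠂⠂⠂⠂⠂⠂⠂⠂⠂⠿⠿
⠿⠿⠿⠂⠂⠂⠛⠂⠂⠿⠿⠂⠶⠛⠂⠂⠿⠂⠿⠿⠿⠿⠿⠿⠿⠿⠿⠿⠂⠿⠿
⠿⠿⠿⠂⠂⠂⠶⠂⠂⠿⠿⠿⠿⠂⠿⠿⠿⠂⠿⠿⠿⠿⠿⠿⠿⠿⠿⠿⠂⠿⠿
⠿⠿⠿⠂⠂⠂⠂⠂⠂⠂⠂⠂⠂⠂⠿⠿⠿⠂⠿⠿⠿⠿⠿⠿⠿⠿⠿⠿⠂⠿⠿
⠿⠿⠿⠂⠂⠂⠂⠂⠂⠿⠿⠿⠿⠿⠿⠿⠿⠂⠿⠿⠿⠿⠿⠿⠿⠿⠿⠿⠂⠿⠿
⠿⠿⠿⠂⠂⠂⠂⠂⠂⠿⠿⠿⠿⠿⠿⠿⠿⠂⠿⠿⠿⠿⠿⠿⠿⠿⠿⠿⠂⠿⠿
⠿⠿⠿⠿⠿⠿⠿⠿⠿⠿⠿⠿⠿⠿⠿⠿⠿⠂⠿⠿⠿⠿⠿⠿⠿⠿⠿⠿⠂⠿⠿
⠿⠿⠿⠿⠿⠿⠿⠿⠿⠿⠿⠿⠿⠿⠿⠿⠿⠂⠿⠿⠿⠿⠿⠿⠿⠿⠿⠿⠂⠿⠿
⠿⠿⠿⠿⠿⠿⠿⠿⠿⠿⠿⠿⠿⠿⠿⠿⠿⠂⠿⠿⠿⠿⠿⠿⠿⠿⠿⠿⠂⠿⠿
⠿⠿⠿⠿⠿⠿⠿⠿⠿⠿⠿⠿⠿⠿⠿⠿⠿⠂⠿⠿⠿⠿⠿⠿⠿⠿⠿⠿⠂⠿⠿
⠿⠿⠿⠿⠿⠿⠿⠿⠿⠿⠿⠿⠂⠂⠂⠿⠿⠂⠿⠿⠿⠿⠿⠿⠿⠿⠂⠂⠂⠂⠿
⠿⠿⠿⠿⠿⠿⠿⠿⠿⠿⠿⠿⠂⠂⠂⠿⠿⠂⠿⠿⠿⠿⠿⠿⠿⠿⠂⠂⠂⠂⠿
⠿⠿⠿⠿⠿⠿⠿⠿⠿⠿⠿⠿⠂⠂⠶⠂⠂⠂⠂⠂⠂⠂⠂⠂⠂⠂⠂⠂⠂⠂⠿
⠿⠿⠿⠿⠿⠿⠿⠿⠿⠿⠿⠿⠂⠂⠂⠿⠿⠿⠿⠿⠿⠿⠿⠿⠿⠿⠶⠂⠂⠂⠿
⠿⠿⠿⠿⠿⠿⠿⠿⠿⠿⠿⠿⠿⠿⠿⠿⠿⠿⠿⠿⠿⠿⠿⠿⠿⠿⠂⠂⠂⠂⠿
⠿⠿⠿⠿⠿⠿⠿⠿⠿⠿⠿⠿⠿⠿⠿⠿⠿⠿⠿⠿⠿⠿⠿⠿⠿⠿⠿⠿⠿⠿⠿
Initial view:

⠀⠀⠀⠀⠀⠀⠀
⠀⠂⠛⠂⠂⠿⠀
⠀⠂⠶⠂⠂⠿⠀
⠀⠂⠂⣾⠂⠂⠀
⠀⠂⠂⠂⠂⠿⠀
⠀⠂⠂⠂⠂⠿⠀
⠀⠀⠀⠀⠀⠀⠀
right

⠀⠀⠀⠀⠀⠀⠀
⠂⠛⠂⠂⠿⠿⠀
⠂⠶⠂⠂⠿⠿⠀
⠂⠂⠂⣾⠂⠂⠀
⠂⠂⠂⠂⠿⠿⠀
⠂⠂⠂⠂⠿⠿⠀
⠀⠀⠀⠀⠀⠀⠀

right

⠀⠀⠀⠀⠀⠀⠀
⠛⠂⠂⠿⠿⠂⠀
⠶⠂⠂⠿⠿⠿⠀
⠂⠂⠂⣾⠂⠂⠀
⠂⠂⠂⠿⠿⠿⠀
⠂⠂⠂⠿⠿⠿⠀
⠀⠀⠀⠀⠀⠀⠀

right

⠀⠀⠀⠀⠀⠀⠀
⠂⠂⠿⠿⠂⠶⠀
⠂⠂⠿⠿⠿⠿⠀
⠂⠂⠂⣾⠂⠂⠀
⠂⠂⠿⠿⠿⠿⠀
⠂⠂⠿⠿⠿⠿⠀
⠀⠀⠀⠀⠀⠀⠀

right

⠀⠀⠀⠀⠀⠀⠀
⠂⠿⠿⠂⠶⠛⠀
⠂⠿⠿⠿⠿⠂⠀
⠂⠂⠂⣾⠂⠂⠀
⠂⠿⠿⠿⠿⠿⠀
⠂⠿⠿⠿⠿⠿⠀
⠀⠀⠀⠀⠀⠀⠀

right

⠀⠀⠀⠀⠀⠀⠀
⠿⠿⠂⠶⠛⠂⠀
⠿⠿⠿⠿⠂⠿⠀
⠂⠂⠂⣾⠂⠿⠀
⠿⠿⠿⠿⠿⠿⠀
⠿⠿⠿⠿⠿⠿⠀
⠀⠀⠀⠀⠀⠀⠀

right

⠀⠀⠀⠀⠀⠀⠀
⠿⠂⠶⠛⠂⠂⠀
⠿⠿⠿⠂⠿⠿⠀
⠂⠂⠂⣾⠿⠿⠀
⠿⠿⠿⠿⠿⠿⠀
⠿⠿⠿⠿⠿⠿⠀
⠀⠀⠀⠀⠀⠀⠀

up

⠀⠀⠀⠀⠀⠀⠀
⠀⠂⠂⠂⠂⠂⠀
⠿⠂⠶⠛⠂⠂⠀
⠿⠿⠿⣾⠿⠿⠀
⠂⠂⠂⠂⠿⠿⠀
⠿⠿⠿⠿⠿⠿⠀
⠿⠿⠿⠿⠿⠿⠀

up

⠀⠀⠀⠀⠀⠀⠀
⠀⠂⠂⠂⠂⠂⠀
⠀⠂⠂⠂⠂⠂⠀
⠿⠂⠶⣾⠂⠂⠀
⠿⠿⠿⠂⠿⠿⠀
⠂⠂⠂⠂⠿⠿⠀
⠿⠿⠿⠿⠿⠿⠀

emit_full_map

⠀⠀⠀⠀⠀⠀⠂⠂⠂⠂⠂
⠀⠀⠀⠀⠀⠀⠂⠂⠂⠂⠂
⠂⠛⠂⠂⠿⠿⠂⠶⣾⠂⠂
⠂⠶⠂⠂⠿⠿⠿⠿⠂⠿⠿
⠂⠂⠂⠂⠂⠂⠂⠂⠂⠿⠿
⠂⠂⠂⠂⠿⠿⠿⠿⠿⠿⠿
⠂⠂⠂⠂⠿⠿⠿⠿⠿⠿⠿

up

⠀⠀⠀⠀⠀⠀⠀
⠀⠿⠿⠿⠿⠿⠀
⠀⠂⠂⠂⠂⠂⠀
⠀⠂⠂⣾⠂⠂⠀
⠿⠂⠶⠛⠂⠂⠀
⠿⠿⠿⠂⠿⠿⠀
⠂⠂⠂⠂⠿⠿⠀

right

⠀⠀⠀⠀⠀⠀⠀
⠿⠿⠿⠿⠿⠿⠀
⠂⠂⠂⠂⠂⠿⠀
⠂⠂⠂⣾⠂⠂⠀
⠂⠶⠛⠂⠂⠿⠀
⠿⠿⠂⠿⠿⠿⠀
⠂⠂⠂⠿⠿⠀⠀

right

⠀⠀⠀⠀⠀⠀⠀
⠿⠿⠿⠿⠿⠂⠀
⠂⠂⠂⠂⠿⠂⠀
⠂⠂⠂⣾⠂⠂⠀
⠶⠛⠂⠂⠿⠂⠀
⠿⠂⠿⠿⠿⠂⠀
⠂⠂⠿⠿⠀⠀⠀

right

⠀⠀⠀⠀⠀⠀⠀
⠿⠿⠿⠿⠂⠿⠀
⠂⠂⠂⠿⠂⠿⠀
⠂⠂⠂⣾⠂⠂⠀
⠛⠂⠂⠿⠂⠿⠀
⠂⠿⠿⠿⠂⠿⠀
⠂⠿⠿⠀⠀⠀⠀

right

⠀⠀⠀⠀⠀⠀⠀
⠿⠿⠿⠂⠿⠿⠀
⠂⠂⠿⠂⠿⠿⠀
⠂⠂⠂⣾⠂⠂⠀
⠂⠂⠿⠂⠿⠿⠀
⠿⠿⠿⠂⠿⠿⠀
⠿⠿⠀⠀⠀⠀⠀

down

⠿⠿⠿⠂⠿⠿⠀
⠂⠂⠿⠂⠿⠿⠀
⠂⠂⠂⠂⠂⠂⠀
⠂⠂⠿⣾⠿⠿⠀
⠿⠿⠿⠂⠿⠿⠀
⠿⠿⠿⠂⠿⠿⠀
⠿⠿⠀⠀⠀⠀⠀

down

⠂⠂⠿⠂⠿⠿⠀
⠂⠂⠂⠂⠂⠂⠀
⠂⠂⠿⠂⠿⠿⠀
⠿⠿⠿⣾⠿⠿⠀
⠿⠿⠿⠂⠿⠿⠀
⠿⠿⠿⠂⠿⠿⠀
⠿⠿⠀⠀⠀⠀⠀

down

⠂⠂⠂⠂⠂⠂⠀
⠂⠂⠿⠂⠿⠿⠀
⠿⠿⠿⠂⠿⠿⠀
⠿⠿⠿⣾⠿⠿⠀
⠿⠿⠿⠂⠿⠿⠀
⠿⠿⠿⠂⠿⠿⠀
⠀⠀⠀⠀⠀⠀⠀

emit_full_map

⠀⠀⠀⠀⠀⠀⠿⠿⠿⠿⠿⠿⠂⠿⠿
⠀⠀⠀⠀⠀⠀⠂⠂⠂⠂⠂⠿⠂⠿⠿
⠀⠀⠀⠀⠀⠀⠂⠂⠂⠂⠂⠂⠂⠂⠂
⠂⠛⠂⠂⠿⠿⠂⠶⠛⠂⠂⠿⠂⠿⠿
⠂⠶⠂⠂⠿⠿⠿⠿⠂⠿⠿⠿⠂⠿⠿
⠂⠂⠂⠂⠂⠂⠂⠂⠂⠿⠿⠿⣾⠿⠿
⠂⠂⠂⠂⠿⠿⠿⠿⠿⠿⠿⠿⠂⠿⠿
⠂⠂⠂⠂⠿⠿⠿⠿⠿⠿⠿⠿⠂⠿⠿

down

⠂⠂⠿⠂⠿⠿⠀
⠿⠿⠿⠂⠿⠿⠀
⠿⠿⠿⠂⠿⠿⠀
⠿⠿⠿⣾⠿⠿⠀
⠿⠿⠿⠂⠿⠿⠀
⠀⠿⠿⠂⠿⠿⠀
⠀⠀⠀⠀⠀⠀⠀

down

⠿⠿⠿⠂⠿⠿⠀
⠿⠿⠿⠂⠿⠿⠀
⠿⠿⠿⠂⠿⠿⠀
⠿⠿⠿⣾⠿⠿⠀
⠀⠿⠿⠂⠿⠿⠀
⠀⠿⠿⠂⠿⠿⠀
⠀⠀⠀⠀⠀⠀⠀

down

⠿⠿⠿⠂⠿⠿⠀
⠿⠿⠿⠂⠿⠿⠀
⠿⠿⠿⠂⠿⠿⠀
⠀⠿⠿⣾⠿⠿⠀
⠀⠿⠿⠂⠿⠿⠀
⠀⠿⠿⠂⠿⠿⠀
⠀⠀⠀⠀⠀⠀⠀

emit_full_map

⠀⠀⠀⠀⠀⠀⠿⠿⠿⠿⠿⠿⠂⠿⠿
⠀⠀⠀⠀⠀⠀⠂⠂⠂⠂⠂⠿⠂⠿⠿
⠀⠀⠀⠀⠀⠀⠂⠂⠂⠂⠂⠂⠂⠂⠂
⠂⠛⠂⠂⠿⠿⠂⠶⠛⠂⠂⠿⠂⠿⠿
⠂⠶⠂⠂⠿⠿⠿⠿⠂⠿⠿⠿⠂⠿⠿
⠂⠂⠂⠂⠂⠂⠂⠂⠂⠿⠿⠿⠂⠿⠿
⠂⠂⠂⠂⠿⠿⠿⠿⠿⠿⠿⠿⠂⠿⠿
⠂⠂⠂⠂⠿⠿⠿⠿⠿⠿⠿⠿⠂⠿⠿
⠀⠀⠀⠀⠀⠀⠀⠀⠀⠀⠿⠿⣾⠿⠿
⠀⠀⠀⠀⠀⠀⠀⠀⠀⠀⠿⠿⠂⠿⠿
⠀⠀⠀⠀⠀⠀⠀⠀⠀⠀⠿⠿⠂⠿⠿


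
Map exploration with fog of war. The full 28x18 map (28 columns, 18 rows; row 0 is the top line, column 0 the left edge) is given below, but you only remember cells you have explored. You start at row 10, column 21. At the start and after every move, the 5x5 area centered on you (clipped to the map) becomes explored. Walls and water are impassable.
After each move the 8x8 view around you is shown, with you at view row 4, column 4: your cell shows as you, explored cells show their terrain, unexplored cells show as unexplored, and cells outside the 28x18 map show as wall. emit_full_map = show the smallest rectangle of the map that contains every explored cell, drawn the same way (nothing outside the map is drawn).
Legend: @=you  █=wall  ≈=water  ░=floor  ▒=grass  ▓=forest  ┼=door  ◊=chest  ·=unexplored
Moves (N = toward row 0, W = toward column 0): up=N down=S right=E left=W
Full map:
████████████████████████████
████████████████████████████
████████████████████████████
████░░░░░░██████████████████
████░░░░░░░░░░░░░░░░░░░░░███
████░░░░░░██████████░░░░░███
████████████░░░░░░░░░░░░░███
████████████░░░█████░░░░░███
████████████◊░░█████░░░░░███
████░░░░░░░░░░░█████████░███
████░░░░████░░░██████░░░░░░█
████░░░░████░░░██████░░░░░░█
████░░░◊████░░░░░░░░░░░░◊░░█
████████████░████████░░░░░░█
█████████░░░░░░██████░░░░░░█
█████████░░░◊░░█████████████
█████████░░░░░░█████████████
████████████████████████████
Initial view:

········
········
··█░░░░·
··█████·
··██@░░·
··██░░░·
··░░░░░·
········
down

········
··█░░░░·
··█████·
··██░░░·
··██@░░·
··░░░░░·
··██░░░·
········

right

········
·█░░░░··
·█████░·
·██░░░░·
·██░@░░·
·░░░░░◊·
·██░░░░·
········

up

········
········
·█░░░░░·
·█████░·
·██░@░░·
·██░░░░·
·░░░░░◊·
·██░░░░·

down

········
·█░░░░░·
·█████░·
·██░░░░·
·██░@░░·
·░░░░░◊·
·██░░░░·
········

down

·█░░░░░·
·█████░·
·██░░░░·
·██░░░░·
·░░░@░◊·
·██░░░░·
··█░░░░·
········

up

········
·█░░░░░·
·█████░·
·██░░░░·
·██░@░░·
·░░░░░◊·
·██░░░░·
··█░░░░·

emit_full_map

█░░░░░
█████░
██░░░░
██░@░░
░░░░░◊
██░░░░
·█░░░░

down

·█░░░░░·
·█████░·
·██░░░░·
·██░░░░·
·░░░@░◊·
·██░░░░·
··█░░░░·
········

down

·█████░·
·██░░░░·
·██░░░░·
·░░░░░◊·
·██░@░░·
··█░░░░·
··█████·
········

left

··█████░
··██░░░░
··██░░░░
··░░░░░◊
··██@░░░
··██░░░░
··██████
········

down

··██░░░░
··██░░░░
··░░░░░◊
··██░░░░
··██@░░░
··██████
··█████·
········

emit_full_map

█░░░░░
█████░
██░░░░
██░░░░
░░░░░◊
██░░░░
██@░░░
██████
█████·

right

·██░░░░·
·██░░░░·
·░░░░░◊·
·██░░░░·
·██░@░░·
·██████·
·██████·
········

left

··██░░░░
··██░░░░
··░░░░░◊
··██░░░░
··██@░░░
··██████
··██████
········

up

··█████░
··██░░░░
··██░░░░
··░░░░░◊
··██@░░░
··██░░░░
··██████
··██████

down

··██░░░░
··██░░░░
··░░░░░◊
··██░░░░
··██@░░░
··██████
··██████
········

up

··█████░
··██░░░░
··██░░░░
··░░░░░◊
··██@░░░
··██░░░░
··██████
··██████

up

··█░░░░░
··█████░
··██░░░░
··██░░░░
··░░@░░◊
··██░░░░
··██░░░░
··██████


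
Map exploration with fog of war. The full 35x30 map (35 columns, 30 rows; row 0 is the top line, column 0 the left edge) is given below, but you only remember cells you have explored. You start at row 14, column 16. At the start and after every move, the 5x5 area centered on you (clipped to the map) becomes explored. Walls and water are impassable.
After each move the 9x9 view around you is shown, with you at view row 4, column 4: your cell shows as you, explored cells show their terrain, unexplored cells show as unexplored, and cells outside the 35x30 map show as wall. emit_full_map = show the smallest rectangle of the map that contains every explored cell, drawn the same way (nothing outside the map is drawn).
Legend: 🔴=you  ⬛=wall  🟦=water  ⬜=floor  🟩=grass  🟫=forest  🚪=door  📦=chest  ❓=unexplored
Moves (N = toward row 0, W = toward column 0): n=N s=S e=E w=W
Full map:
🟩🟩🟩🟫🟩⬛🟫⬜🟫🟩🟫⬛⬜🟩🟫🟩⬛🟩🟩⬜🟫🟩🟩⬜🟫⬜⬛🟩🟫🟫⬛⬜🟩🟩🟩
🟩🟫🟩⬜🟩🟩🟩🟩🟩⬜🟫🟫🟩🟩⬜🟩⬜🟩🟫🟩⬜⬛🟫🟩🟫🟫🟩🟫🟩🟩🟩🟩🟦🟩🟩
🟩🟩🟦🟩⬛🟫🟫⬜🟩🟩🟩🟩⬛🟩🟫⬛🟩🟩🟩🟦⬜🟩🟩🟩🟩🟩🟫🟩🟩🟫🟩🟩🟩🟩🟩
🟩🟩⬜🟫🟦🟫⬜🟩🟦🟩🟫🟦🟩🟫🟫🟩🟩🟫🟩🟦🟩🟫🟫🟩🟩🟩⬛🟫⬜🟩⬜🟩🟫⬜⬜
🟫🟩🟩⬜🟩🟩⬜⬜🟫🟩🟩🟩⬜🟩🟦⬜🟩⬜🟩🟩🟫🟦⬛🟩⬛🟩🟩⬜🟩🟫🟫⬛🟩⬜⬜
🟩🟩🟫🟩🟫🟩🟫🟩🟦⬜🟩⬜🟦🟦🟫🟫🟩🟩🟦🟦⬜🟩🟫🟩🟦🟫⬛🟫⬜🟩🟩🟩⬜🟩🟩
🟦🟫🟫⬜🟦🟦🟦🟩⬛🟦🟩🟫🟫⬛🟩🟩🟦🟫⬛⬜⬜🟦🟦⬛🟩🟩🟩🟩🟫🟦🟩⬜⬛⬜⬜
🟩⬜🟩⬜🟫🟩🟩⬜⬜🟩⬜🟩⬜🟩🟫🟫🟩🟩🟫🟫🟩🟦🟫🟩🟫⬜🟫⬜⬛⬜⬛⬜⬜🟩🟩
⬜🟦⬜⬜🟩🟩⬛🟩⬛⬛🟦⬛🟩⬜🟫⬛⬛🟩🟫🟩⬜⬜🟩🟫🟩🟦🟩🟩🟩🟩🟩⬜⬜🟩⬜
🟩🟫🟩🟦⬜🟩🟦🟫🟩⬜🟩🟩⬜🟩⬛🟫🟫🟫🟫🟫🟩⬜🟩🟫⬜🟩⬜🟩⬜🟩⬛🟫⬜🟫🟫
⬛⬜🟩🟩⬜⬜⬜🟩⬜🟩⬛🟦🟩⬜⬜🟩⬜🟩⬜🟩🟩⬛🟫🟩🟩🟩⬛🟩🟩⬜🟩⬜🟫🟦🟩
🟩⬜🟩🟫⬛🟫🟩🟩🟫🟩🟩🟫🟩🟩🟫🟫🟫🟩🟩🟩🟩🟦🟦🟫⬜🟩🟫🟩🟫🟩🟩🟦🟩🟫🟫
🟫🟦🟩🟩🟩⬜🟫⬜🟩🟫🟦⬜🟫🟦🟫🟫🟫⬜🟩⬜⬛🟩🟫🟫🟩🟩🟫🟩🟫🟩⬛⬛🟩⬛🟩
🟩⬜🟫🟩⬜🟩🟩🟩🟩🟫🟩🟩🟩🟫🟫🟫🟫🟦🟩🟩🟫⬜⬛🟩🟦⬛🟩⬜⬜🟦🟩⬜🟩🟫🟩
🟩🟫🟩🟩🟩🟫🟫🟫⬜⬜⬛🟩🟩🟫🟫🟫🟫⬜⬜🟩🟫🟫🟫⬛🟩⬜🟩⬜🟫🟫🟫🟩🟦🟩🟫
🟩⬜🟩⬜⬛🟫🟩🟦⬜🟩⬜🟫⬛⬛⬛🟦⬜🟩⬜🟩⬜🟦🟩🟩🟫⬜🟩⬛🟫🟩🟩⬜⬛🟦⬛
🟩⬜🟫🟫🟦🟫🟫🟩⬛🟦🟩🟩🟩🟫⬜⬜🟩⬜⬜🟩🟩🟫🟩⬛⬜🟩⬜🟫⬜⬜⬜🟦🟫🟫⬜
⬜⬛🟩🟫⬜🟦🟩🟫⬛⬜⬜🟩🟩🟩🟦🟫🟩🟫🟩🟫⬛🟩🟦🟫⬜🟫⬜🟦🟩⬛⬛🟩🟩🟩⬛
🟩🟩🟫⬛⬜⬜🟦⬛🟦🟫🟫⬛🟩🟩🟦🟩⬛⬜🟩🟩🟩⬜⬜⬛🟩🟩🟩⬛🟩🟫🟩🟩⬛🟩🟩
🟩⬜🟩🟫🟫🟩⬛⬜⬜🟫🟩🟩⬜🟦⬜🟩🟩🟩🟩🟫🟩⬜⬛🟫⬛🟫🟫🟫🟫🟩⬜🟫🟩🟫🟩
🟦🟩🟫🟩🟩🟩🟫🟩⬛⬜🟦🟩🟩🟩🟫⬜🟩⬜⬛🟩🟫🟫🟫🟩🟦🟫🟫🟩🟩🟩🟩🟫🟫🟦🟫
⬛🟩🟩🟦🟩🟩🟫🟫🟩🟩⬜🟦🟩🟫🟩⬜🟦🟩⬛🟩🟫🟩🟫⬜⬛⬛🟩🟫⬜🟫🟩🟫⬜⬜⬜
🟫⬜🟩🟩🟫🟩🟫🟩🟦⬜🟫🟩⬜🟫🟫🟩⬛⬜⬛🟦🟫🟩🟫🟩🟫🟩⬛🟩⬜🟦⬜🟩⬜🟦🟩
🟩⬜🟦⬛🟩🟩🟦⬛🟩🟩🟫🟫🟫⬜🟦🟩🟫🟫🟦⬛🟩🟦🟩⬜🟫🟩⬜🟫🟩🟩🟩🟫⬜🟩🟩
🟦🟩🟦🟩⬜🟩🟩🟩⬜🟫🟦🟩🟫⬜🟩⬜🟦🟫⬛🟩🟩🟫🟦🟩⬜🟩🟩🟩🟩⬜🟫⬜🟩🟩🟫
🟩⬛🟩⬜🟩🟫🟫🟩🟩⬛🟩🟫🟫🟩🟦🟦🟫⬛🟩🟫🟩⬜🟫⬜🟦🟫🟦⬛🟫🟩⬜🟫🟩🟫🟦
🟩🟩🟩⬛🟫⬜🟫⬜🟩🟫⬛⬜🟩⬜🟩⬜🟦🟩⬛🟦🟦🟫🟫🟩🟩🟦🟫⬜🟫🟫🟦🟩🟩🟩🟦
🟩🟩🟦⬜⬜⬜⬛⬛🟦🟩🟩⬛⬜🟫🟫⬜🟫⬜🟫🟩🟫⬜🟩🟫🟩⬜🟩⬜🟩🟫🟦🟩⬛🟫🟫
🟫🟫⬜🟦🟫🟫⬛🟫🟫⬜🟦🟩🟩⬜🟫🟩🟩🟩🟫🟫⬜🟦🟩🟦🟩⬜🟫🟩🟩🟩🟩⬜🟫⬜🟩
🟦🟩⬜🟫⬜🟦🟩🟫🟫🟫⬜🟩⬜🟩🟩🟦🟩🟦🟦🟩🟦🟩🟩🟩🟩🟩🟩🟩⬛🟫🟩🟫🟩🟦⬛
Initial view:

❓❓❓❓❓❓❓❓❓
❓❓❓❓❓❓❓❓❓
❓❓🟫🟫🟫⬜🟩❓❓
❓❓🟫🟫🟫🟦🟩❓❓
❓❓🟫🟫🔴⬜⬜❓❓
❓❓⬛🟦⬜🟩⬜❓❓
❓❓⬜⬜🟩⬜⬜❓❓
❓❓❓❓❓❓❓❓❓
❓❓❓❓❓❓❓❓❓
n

❓❓❓❓❓❓❓❓❓
❓❓❓❓❓❓❓❓❓
❓❓🟫🟫🟫🟩🟩❓❓
❓❓🟫🟫🟫⬜🟩❓❓
❓❓🟫🟫🔴🟦🟩❓❓
❓❓🟫🟫🟫⬜⬜❓❓
❓❓⬛🟦⬜🟩⬜❓❓
❓❓⬜⬜🟩⬜⬜❓❓
❓❓❓❓❓❓❓❓❓

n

❓❓❓❓❓❓❓❓❓
❓❓❓❓❓❓❓❓❓
❓❓⬜🟩⬜🟩⬜❓❓
❓❓🟫🟫🟫🟩🟩❓❓
❓❓🟫🟫🔴⬜🟩❓❓
❓❓🟫🟫🟫🟦🟩❓❓
❓❓🟫🟫🟫⬜⬜❓❓
❓❓⬛🟦⬜🟩⬜❓❓
❓❓⬜⬜🟩⬜⬜❓❓

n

❓❓❓❓❓❓❓❓❓
❓❓❓❓❓❓❓❓❓
❓❓⬛🟫🟫🟫🟫❓❓
❓❓⬜🟩⬜🟩⬜❓❓
❓❓🟫🟫🔴🟩🟩❓❓
❓❓🟫🟫🟫⬜🟩❓❓
❓❓🟫🟫🟫🟦🟩❓❓
❓❓🟫🟫🟫⬜⬜❓❓
❓❓⬛🟦⬜🟩⬜❓❓

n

❓❓❓❓❓❓❓❓❓
❓❓❓❓❓❓❓❓❓
❓❓🟫⬛⬛🟩🟫❓❓
❓❓⬛🟫🟫🟫🟫❓❓
❓❓⬜🟩🔴🟩⬜❓❓
❓❓🟫🟫🟫🟩🟩❓❓
❓❓🟫🟫🟫⬜🟩❓❓
❓❓🟫🟫🟫🟦🟩❓❓
❓❓🟫🟫🟫⬜⬜❓❓

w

❓❓❓❓❓❓❓❓❓
❓❓❓❓❓❓❓❓❓
❓❓⬜🟫⬛⬛🟩🟫❓
❓❓🟩⬛🟫🟫🟫🟫❓
❓❓⬜⬜🔴⬜🟩⬜❓
❓❓🟩🟫🟫🟫🟩🟩❓
❓❓🟦🟫🟫🟫⬜🟩❓
❓❓❓🟫🟫🟫🟦🟩❓
❓❓❓🟫🟫🟫⬜⬜❓

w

❓❓❓❓❓❓❓❓❓
❓❓❓❓❓❓❓❓❓
❓❓🟩⬜🟫⬛⬛🟩🟫
❓❓⬜🟩⬛🟫🟫🟫🟫
❓❓🟩⬜🔴🟩⬜🟩⬜
❓❓🟩🟩🟫🟫🟫🟩🟩
❓❓🟫🟦🟫🟫🟫⬜🟩
❓❓❓❓🟫🟫🟫🟦🟩
❓❓❓❓🟫🟫🟫⬜⬜

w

❓❓❓❓❓❓❓❓❓
❓❓❓❓❓❓❓❓❓
❓❓⬛🟩⬜🟫⬛⬛🟩
❓❓🟩⬜🟩⬛🟫🟫🟫
❓❓🟦🟩🔴⬜🟩⬜🟩
❓❓🟫🟩🟩🟫🟫🟫🟩
❓❓⬜🟫🟦🟫🟫🟫⬜
❓❓❓❓❓🟫🟫🟫🟦
❓❓❓❓❓🟫🟫🟫⬜

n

❓❓❓❓❓❓❓❓❓
❓❓❓❓❓❓❓❓❓
❓❓🟩⬜🟩🟫🟫❓❓
❓❓⬛🟩⬜🟫⬛⬛🟩
❓❓🟩⬜🔴⬛🟫🟫🟫
❓❓🟦🟩⬜⬜🟩⬜🟩
❓❓🟫🟩🟩🟫🟫🟫🟩
❓❓⬜🟫🟦🟫🟫🟫⬜
❓❓❓❓❓🟫🟫🟫🟦

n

❓❓❓❓❓❓❓❓❓
❓❓❓❓❓❓❓❓❓
❓❓🟫🟫⬛🟩🟩❓❓
❓❓🟩⬜🟩🟫🟫❓❓
❓❓⬛🟩🔴🟫⬛⬛🟩
❓❓🟩⬜🟩⬛🟫🟫🟫
❓❓🟦🟩⬜⬜🟩⬜🟩
❓❓🟫🟩🟩🟫🟫🟫🟩
❓❓⬜🟫🟦🟫🟫🟫⬜

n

❓❓❓❓❓❓❓❓❓
❓❓❓❓❓❓❓❓❓
❓❓⬜🟦🟦🟫🟫❓❓
❓❓🟫🟫⬛🟩🟩❓❓
❓❓🟩⬜🔴🟫🟫❓❓
❓❓⬛🟩⬜🟫⬛⬛🟩
❓❓🟩⬜🟩⬛🟫🟫🟫
❓❓🟦🟩⬜⬜🟩⬜🟩
❓❓🟫🟩🟩🟫🟫🟫🟩

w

❓❓❓❓❓❓❓❓❓
❓❓❓❓❓❓❓❓❓
❓❓🟩⬜🟦🟦🟫🟫❓
❓❓🟩🟫🟫⬛🟩🟩❓
❓❓⬜🟩🔴🟩🟫🟫❓
❓❓🟦⬛🟩⬜🟫⬛⬛
❓❓🟩🟩⬜🟩⬛🟫🟫
❓❓❓🟦🟩⬜⬜🟩⬜
❓❓❓🟫🟩🟩🟫🟫🟫

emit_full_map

🟩⬜🟦🟦🟫🟫❓❓❓
🟩🟫🟫⬛🟩🟩❓❓❓
⬜🟩🔴🟩🟫🟫❓❓❓
🟦⬛🟩⬜🟫⬛⬛🟩🟫
🟩🟩⬜🟩⬛🟫🟫🟫🟫
❓🟦🟩⬜⬜🟩⬜🟩⬜
❓🟫🟩🟩🟫🟫🟫🟩🟩
❓⬜🟫🟦🟫🟫🟫⬜🟩
❓❓❓❓🟫🟫🟫🟦🟩
❓❓❓❓🟫🟫🟫⬜⬜
❓❓❓❓⬛🟦⬜🟩⬜
❓❓❓❓⬜⬜🟩⬜⬜

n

❓❓❓❓❓❓❓❓❓
❓❓❓❓❓❓❓❓❓
❓❓🟩🟩⬜🟩🟦❓❓
❓❓🟩⬜🟦🟦🟫🟫❓
❓❓🟩🟫🔴⬛🟩🟩❓
❓❓⬜🟩⬜🟩🟫🟫❓
❓❓🟦⬛🟩⬜🟫⬛⬛
❓❓🟩🟩⬜🟩⬛🟫🟫
❓❓❓🟦🟩⬜⬜🟩⬜

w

❓❓❓❓❓❓❓❓❓
❓❓❓❓❓❓❓❓❓
❓❓🟩🟩🟩⬜🟩🟦❓
❓❓⬜🟩⬜🟦🟦🟫🟫
❓❓🟦🟩🔴🟫⬛🟩🟩
❓❓🟩⬜🟩⬜🟩🟫🟫
❓❓⬛🟦⬛🟩⬜🟫⬛
❓❓❓🟩🟩⬜🟩⬛🟫
❓❓❓❓🟦🟩⬜⬜🟩

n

❓❓❓❓❓❓❓❓❓
❓❓❓❓❓❓❓❓❓
❓❓🟩🟫🟦🟩🟫❓❓
❓❓🟩🟩🟩⬜🟩🟦❓
❓❓⬜🟩🔴🟦🟦🟫🟫
❓❓🟦🟩🟫🟫⬛🟩🟩
❓❓🟩⬜🟩⬜🟩🟫🟫
❓❓⬛🟦⬛🟩⬜🟫⬛
❓❓❓🟩🟩⬜🟩⬛🟫

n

❓❓❓❓❓❓❓❓❓
❓❓❓❓❓❓❓❓❓
❓❓🟩🟩🟩⬛🟩❓❓
❓❓🟩🟫🟦🟩🟫❓❓
❓❓🟩🟩🔴⬜🟩🟦❓
❓❓⬜🟩⬜🟦🟦🟫🟫
❓❓🟦🟩🟫🟫⬛🟩🟩
❓❓🟩⬜🟩⬜🟩🟫🟫
❓❓⬛🟦⬛🟩⬜🟫⬛

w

❓❓❓❓❓❓❓❓❓
❓❓❓❓❓❓❓❓❓
❓❓🟩🟩🟩🟩⬛🟩❓
❓❓🟦🟩🟫🟦🟩🟫❓
❓❓🟫🟩🔴🟩⬜🟩🟦
❓❓🟦⬜🟩⬜🟦🟦🟫
❓❓⬛🟦🟩🟫🟫⬛🟩
❓❓❓🟩⬜🟩⬜🟩🟫
❓❓❓⬛🟦⬛🟩⬜🟫

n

⬛⬛⬛⬛⬛⬛⬛⬛⬛
❓❓❓❓❓❓❓❓❓
❓❓🟩⬜🟫🟫🟩❓❓
❓❓🟩🟩🟩🟩⬛🟩❓
❓❓🟦🟩🔴🟦🟩🟫❓
❓❓🟫🟩🟩🟩⬜🟩🟦
❓❓🟦⬜🟩⬜🟦🟦🟫
❓❓⬛🟦🟩🟫🟫⬛🟩
❓❓❓🟩⬜🟩⬜🟩🟫

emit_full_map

🟩⬜🟫🟫🟩❓❓❓❓❓❓
🟩🟩🟩🟩⬛🟩❓❓❓❓❓
🟦🟩🔴🟦🟩🟫❓❓❓❓❓
🟫🟩🟩🟩⬜🟩🟦❓❓❓❓
🟦⬜🟩⬜🟦🟦🟫🟫❓❓❓
⬛🟦🟩🟫🟫⬛🟩🟩❓❓❓
❓🟩⬜🟩⬜🟩🟫🟫❓❓❓
❓⬛🟦⬛🟩⬜🟫⬛⬛🟩🟫
❓❓🟩🟩⬜🟩⬛🟫🟫🟫🟫
❓❓❓🟦🟩⬜⬜🟩⬜🟩⬜
❓❓❓🟫🟩🟩🟫🟫🟫🟩🟩
❓❓❓⬜🟫🟦🟫🟫🟫⬜🟩
❓❓❓❓❓❓🟫🟫🟫🟦🟩
❓❓❓❓❓❓🟫🟫🟫⬜⬜
❓❓❓❓❓❓⬛🟦⬜🟩⬜
❓❓❓❓❓❓⬜⬜🟩⬜⬜

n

⬛⬛⬛⬛⬛⬛⬛⬛⬛
⬛⬛⬛⬛⬛⬛⬛⬛⬛
❓❓🟫🟩🟫⬛⬜❓❓
❓❓🟩⬜🟫🟫🟩❓❓
❓❓🟩🟩🔴🟩⬛🟩❓
❓❓🟦🟩🟫🟦🟩🟫❓
❓❓🟫🟩🟩🟩⬜🟩🟦
❓❓🟦⬜🟩⬜🟦🟦🟫
❓❓⬛🟦🟩🟫🟫⬛🟩

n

⬛⬛⬛⬛⬛⬛⬛⬛⬛
⬛⬛⬛⬛⬛⬛⬛⬛⬛
⬛⬛⬛⬛⬛⬛⬛⬛⬛
❓❓🟫🟩🟫⬛⬜❓❓
❓❓🟩⬜🔴🟫🟩❓❓
❓❓🟩🟩🟩🟩⬛🟩❓
❓❓🟦🟩🟫🟦🟩🟫❓
❓❓🟫🟩🟩🟩⬜🟩🟦
❓❓🟦⬜🟩⬜🟦🟦🟫

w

⬛⬛⬛⬛⬛⬛⬛⬛⬛
⬛⬛⬛⬛⬛⬛⬛⬛⬛
⬛⬛⬛⬛⬛⬛⬛⬛⬛
❓❓⬜🟫🟩🟫⬛⬜❓
❓❓🟩🟩🔴🟫🟫🟩❓
❓❓⬜🟩🟩🟩🟩⬛🟩
❓❓🟩🟦🟩🟫🟦🟩🟫
❓❓❓🟫🟩🟩🟩⬜🟩
❓❓❓🟦⬜🟩⬜🟦🟦

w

⬛⬛⬛⬛⬛⬛⬛⬛⬛
⬛⬛⬛⬛⬛⬛⬛⬛⬛
⬛⬛⬛⬛⬛⬛⬛⬛⬛
❓❓🟫⬜🟫🟩🟫⬛⬜
❓❓🟩🟩🔴⬜🟫🟫🟩
❓❓🟫⬜🟩🟩🟩🟩⬛
❓❓⬜🟩🟦🟩🟫🟦🟩
❓❓❓❓🟫🟩🟩🟩⬜
❓❓❓❓🟦⬜🟩⬜🟦

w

⬛⬛⬛⬛⬛⬛⬛⬛⬛
⬛⬛⬛⬛⬛⬛⬛⬛⬛
⬛⬛⬛⬛⬛⬛⬛⬛⬛
❓❓⬛🟫⬜🟫🟩🟫⬛
❓❓🟩🟩🔴🟩⬜🟫🟫
❓❓🟫🟫⬜🟩🟩🟩🟩
❓❓🟫⬜🟩🟦🟩🟫🟦
❓❓❓❓❓🟫🟩🟩🟩
❓❓❓❓❓🟦⬜🟩⬜

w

⬛⬛⬛⬛⬛⬛⬛⬛⬛
⬛⬛⬛⬛⬛⬛⬛⬛⬛
⬛⬛⬛⬛⬛⬛⬛⬛⬛
❓❓🟩⬛🟫⬜🟫🟩🟫
❓❓🟩🟩🔴🟩🟩⬜🟫
❓❓⬛🟫🟫⬜🟩🟩🟩
❓❓🟦🟫⬜🟩🟦🟩🟫
❓❓❓❓❓❓🟫🟩🟩
❓❓❓❓❓❓🟦⬜🟩

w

⬛⬛⬛⬛⬛⬛⬛⬛⬛
⬛⬛⬛⬛⬛⬛⬛⬛⬛
⬛⬛⬛⬛⬛⬛⬛⬛⬛
❓❓🟫🟩⬛🟫⬜🟫🟩
❓❓⬜🟩🔴🟩🟩🟩⬜
❓❓🟩⬛🟫🟫⬜🟩🟩
❓❓🟫🟦🟫⬜🟩🟦🟩
❓❓❓❓❓❓❓🟫🟩
❓❓❓❓❓❓❓🟦⬜

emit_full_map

🟫🟩⬛🟫⬜🟫🟩🟫⬛⬜❓❓❓❓❓❓
⬜🟩🔴🟩🟩🟩⬜🟫🟫🟩❓❓❓❓❓❓
🟩⬛🟫🟫⬜🟩🟩🟩🟩⬛🟩❓❓❓❓❓
🟫🟦🟫⬜🟩🟦🟩🟫🟦🟩🟫❓❓❓❓❓
❓❓❓❓❓🟫🟩🟩🟩⬜🟩🟦❓❓❓❓
❓❓❓❓❓🟦⬜🟩⬜🟦🟦🟫🟫❓❓❓
❓❓❓❓❓⬛🟦🟩🟫🟫⬛🟩🟩❓❓❓
❓❓❓❓❓❓🟩⬜🟩⬜🟩🟫🟫❓❓❓
❓❓❓❓❓❓⬛🟦⬛🟩⬜🟫⬛⬛🟩🟫
❓❓❓❓❓❓❓🟩🟩⬜🟩⬛🟫🟫🟫🟫
❓❓❓❓❓❓❓❓🟦🟩⬜⬜🟩⬜🟩⬜
❓❓❓❓❓❓❓❓🟫🟩🟩🟫🟫🟫🟩🟩
❓❓❓❓❓❓❓❓⬜🟫🟦🟫🟫🟫⬜🟩
❓❓❓❓❓❓❓❓❓❓❓🟫🟫🟫🟦🟩
❓❓❓❓❓❓❓❓❓❓❓🟫🟫🟫⬜⬜
❓❓❓❓❓❓❓❓❓❓❓⬛🟦⬜🟩⬜
❓❓❓❓❓❓❓❓❓❓❓⬜⬜🟩⬜⬜

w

⬛⬛⬛⬛⬛⬛⬛⬛⬛
⬛⬛⬛⬛⬛⬛⬛⬛⬛
⬛⬛⬛⬛⬛⬛⬛⬛⬛
❓❓🟩🟫🟩⬛🟫⬜🟫
❓❓🟩⬜🔴🟩🟩🟩🟩
❓❓🟦🟩⬛🟫🟫⬜🟩
❓❓⬜🟫🟦🟫⬜🟩🟦
❓❓❓❓❓❓❓❓🟫
❓❓❓❓❓❓❓❓🟦

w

⬛⬛⬛⬛⬛⬛⬛⬛⬛
⬛⬛⬛⬛⬛⬛⬛⬛⬛
⬛⬛⬛⬛⬛⬛⬛⬛⬛
⬛❓🟩🟩🟫🟩⬛🟫⬜
⬛❓🟫🟩🔴🟩🟩🟩🟩
⬛❓🟩🟦🟩⬛🟫🟫⬜
⬛❓🟩⬜🟫🟦🟫⬜🟩
⬛❓❓❓❓❓❓❓❓
⬛❓❓❓❓❓❓❓❓

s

⬛⬛⬛⬛⬛⬛⬛⬛⬛
⬛⬛⬛⬛⬛⬛⬛⬛⬛
⬛❓🟩🟩🟫🟩⬛🟫⬜
⬛❓🟫🟩⬜🟩🟩🟩🟩
⬛❓🟩🟦🔴⬛🟫🟫⬜
⬛❓🟩⬜🟫🟦🟫⬜🟩
⬛❓🟩🟩⬜🟩🟩❓❓
⬛❓❓❓❓❓❓❓❓
⬛❓❓❓❓❓❓❓❓

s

⬛⬛⬛⬛⬛⬛⬛⬛⬛
⬛❓🟩🟩🟫🟩⬛🟫⬜
⬛❓🟫🟩⬜🟩🟩🟩🟩
⬛❓🟩🟦🟩⬛🟫🟫⬜
⬛❓🟩⬜🔴🟦🟫⬜🟩
⬛❓🟩🟩⬜🟩🟩❓❓
⬛❓🟩🟫🟩🟫🟩❓❓
⬛❓❓❓❓❓❓❓❓
⬛❓❓❓❓❓❓❓❓

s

⬛❓🟩🟩🟫🟩⬛🟫⬜
⬛❓🟫🟩⬜🟩🟩🟩🟩
⬛❓🟩🟦🟩⬛🟫🟫⬜
⬛❓🟩⬜🟫🟦🟫⬜🟩
⬛❓🟩🟩🔴🟩🟩❓❓
⬛❓🟩🟫🟩🟫🟩❓❓
⬛❓🟫🟫⬜🟦🟦❓❓
⬛❓❓❓❓❓❓❓❓
⬛❓❓❓❓❓❓❓❓

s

⬛❓🟫🟩⬜🟩🟩🟩🟩
⬛❓🟩🟦🟩⬛🟫🟫⬜
⬛❓🟩⬜🟫🟦🟫⬜🟩
⬛❓🟩🟩⬜🟩🟩❓❓
⬛❓🟩🟫🔴🟫🟩❓❓
⬛❓🟫🟫⬜🟦🟦❓❓
⬛❓⬜🟩⬜🟫🟩❓❓
⬛❓❓❓❓❓❓❓❓
⬛❓❓❓❓❓❓❓❓

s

⬛❓🟩🟦🟩⬛🟫🟫⬜
⬛❓🟩⬜🟫🟦🟫⬜🟩
⬛❓🟩🟩⬜🟩🟩❓❓
⬛❓🟩🟫🟩🟫🟩❓❓
⬛❓🟫🟫🔴🟦🟦❓❓
⬛❓⬜🟩⬜🟫🟩❓❓
⬛❓🟦⬜⬜🟩🟩❓❓
⬛❓❓❓❓❓❓❓❓
⬛❓❓❓❓❓❓❓❓

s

⬛❓🟩⬜🟫🟦🟫⬜🟩
⬛❓🟩🟩⬜🟩🟩❓❓
⬛❓🟩🟫🟩🟫🟩❓❓
⬛❓🟫🟫⬜🟦🟦❓❓
⬛❓⬜🟩🔴🟫🟩❓❓
⬛❓🟦⬜⬜🟩🟩❓❓
⬛❓🟫🟩🟦⬜🟩❓❓
⬛❓❓❓❓❓❓❓❓
⬛❓❓❓❓❓❓❓❓

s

⬛❓🟩🟩⬜🟩🟩❓❓
⬛❓🟩🟫🟩🟫🟩❓❓
⬛❓🟫🟫⬜🟦🟦❓❓
⬛❓⬜🟩⬜🟫🟩❓❓
⬛❓🟦⬜🔴🟩🟩❓❓
⬛❓🟫🟩🟦⬜🟩❓❓
⬛❓⬜🟩🟩⬜⬜❓❓
⬛❓❓❓❓❓❓❓❓
⬛❓❓❓❓❓❓❓❓

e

❓🟩🟩⬜🟩🟩❓❓🟫
❓🟩🟫🟩🟫🟩❓❓🟦
❓🟫🟫⬜🟦🟦🟦❓⬛
❓⬜🟩⬜🟫🟩🟩❓❓
❓🟦⬜⬜🔴🟩⬛❓❓
❓🟫🟩🟦⬜🟩🟦❓❓
❓⬜🟩🟩⬜⬜⬜❓❓
❓❓❓❓❓❓❓❓❓
❓❓❓❓❓❓❓❓❓

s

❓🟩🟫🟩🟫🟩❓❓🟦
❓🟫🟫⬜🟦🟦🟦❓⬛
❓⬜🟩⬜🟫🟩🟩❓❓
❓🟦⬜⬜🟩🟩⬛❓❓
❓🟫🟩🟦🔴🟩🟦❓❓
❓⬜🟩🟩⬜⬜⬜❓❓
❓❓🟩🟫⬛🟫🟩❓❓
❓❓❓❓❓❓❓❓❓
❓❓❓❓❓❓❓❓❓

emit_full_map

🟩🟩🟫🟩⬛🟫⬜🟫🟩🟫⬛⬜❓❓❓❓❓❓
🟫🟩⬜🟩🟩🟩🟩🟩⬜🟫🟫🟩❓❓❓❓❓❓
🟩🟦🟩⬛🟫🟫⬜🟩🟩🟩🟩⬛🟩❓❓❓❓❓
🟩⬜🟫🟦🟫⬜🟩🟦🟩🟫🟦🟩🟫❓❓❓❓❓
🟩🟩⬜🟩🟩❓❓🟫🟩🟩🟩⬜🟩🟦❓❓❓❓
🟩🟫🟩🟫🟩❓❓🟦⬜🟩⬜🟦🟦🟫🟫❓❓❓
🟫🟫⬜🟦🟦🟦❓⬛🟦🟩🟫🟫⬛🟩🟩❓❓❓
⬜🟩⬜🟫🟩🟩❓❓🟩⬜🟩⬜🟩🟫🟫❓❓❓
🟦⬜⬜🟩🟩⬛❓❓⬛🟦⬛🟩⬜🟫⬛⬛🟩🟫
🟫🟩🟦🔴🟩🟦❓❓❓🟩🟩⬜🟩⬛🟫🟫🟫🟫
⬜🟩🟩⬜⬜⬜❓❓❓❓🟦🟩⬜⬜🟩⬜🟩⬜
❓🟩🟫⬛🟫🟩❓❓❓❓🟫🟩🟩🟫🟫🟫🟩🟩
❓❓❓❓❓❓❓❓❓❓⬜🟫🟦🟫🟫🟫⬜🟩
❓❓❓❓❓❓❓❓❓❓❓❓❓🟫🟫🟫🟦🟩
❓❓❓❓❓❓❓❓❓❓❓❓❓🟫🟫🟫⬜⬜
❓❓❓❓❓❓❓❓❓❓❓❓❓⬛🟦⬜🟩⬜
❓❓❓❓❓❓❓❓❓❓❓❓❓⬜⬜🟩⬜⬜

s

❓🟫🟫⬜🟦🟦🟦❓⬛
❓⬜🟩⬜🟫🟩🟩❓❓
❓🟦⬜⬜🟩🟩⬛❓❓
❓🟫🟩🟦⬜🟩🟦❓❓
❓⬜🟩🟩🔴⬜⬜❓❓
❓❓🟩🟫⬛🟫🟩❓❓
❓❓🟩🟩🟩⬜🟫❓❓
❓❓❓❓❓❓❓❓❓
❓❓❓❓❓❓❓❓❓

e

🟫🟫⬜🟦🟦🟦❓⬛🟦
⬜🟩⬜🟫🟩🟩❓❓🟩
🟦⬜⬜🟩🟩⬛🟩❓⬛
🟫🟩🟦⬜🟩🟦🟫❓❓
⬜🟩🟩⬜🔴⬜🟩❓❓
❓🟩🟫⬛🟫🟩🟩❓❓
❓🟩🟩🟩⬜🟫⬜❓❓
❓❓❓❓❓❓❓❓❓
❓❓❓❓❓❓❓❓❓

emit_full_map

🟩🟩🟫🟩⬛🟫⬜🟫🟩🟫⬛⬜❓❓❓❓❓❓
🟫🟩⬜🟩🟩🟩🟩🟩⬜🟫🟫🟩❓❓❓❓❓❓
🟩🟦🟩⬛🟫🟫⬜🟩🟩🟩🟩⬛🟩❓❓❓❓❓
🟩⬜🟫🟦🟫⬜🟩🟦🟩🟫🟦🟩🟫❓❓❓❓❓
🟩🟩⬜🟩🟩❓❓🟫🟩🟩🟩⬜🟩🟦❓❓❓❓
🟩🟫🟩🟫🟩❓❓🟦⬜🟩⬜🟦🟦🟫🟫❓❓❓
🟫🟫⬜🟦🟦🟦❓⬛🟦🟩🟫🟫⬛🟩🟩❓❓❓
⬜🟩⬜🟫🟩🟩❓❓🟩⬜🟩⬜🟩🟫🟫❓❓❓
🟦⬜⬜🟩🟩⬛🟩❓⬛🟦⬛🟩⬜🟫⬛⬛🟩🟫
🟫🟩🟦⬜🟩🟦🟫❓❓🟩🟩⬜🟩⬛🟫🟫🟫🟫
⬜🟩🟩⬜🔴⬜🟩❓❓❓🟦🟩⬜⬜🟩⬜🟩⬜
❓🟩🟫⬛🟫🟩🟩❓❓❓🟫🟩🟩🟫🟫🟫🟩🟩
❓🟩🟩🟩⬜🟫⬜❓❓❓⬜🟫🟦🟫🟫🟫⬜🟩
❓❓❓❓❓❓❓❓❓❓❓❓❓🟫🟫🟫🟦🟩
❓❓❓❓❓❓❓❓❓❓❓❓❓🟫🟫🟫⬜⬜
❓❓❓❓❓❓❓❓❓❓❓❓❓⬛🟦⬜🟩⬜
❓❓❓❓❓❓❓❓❓❓❓❓❓⬜⬜🟩⬜⬜


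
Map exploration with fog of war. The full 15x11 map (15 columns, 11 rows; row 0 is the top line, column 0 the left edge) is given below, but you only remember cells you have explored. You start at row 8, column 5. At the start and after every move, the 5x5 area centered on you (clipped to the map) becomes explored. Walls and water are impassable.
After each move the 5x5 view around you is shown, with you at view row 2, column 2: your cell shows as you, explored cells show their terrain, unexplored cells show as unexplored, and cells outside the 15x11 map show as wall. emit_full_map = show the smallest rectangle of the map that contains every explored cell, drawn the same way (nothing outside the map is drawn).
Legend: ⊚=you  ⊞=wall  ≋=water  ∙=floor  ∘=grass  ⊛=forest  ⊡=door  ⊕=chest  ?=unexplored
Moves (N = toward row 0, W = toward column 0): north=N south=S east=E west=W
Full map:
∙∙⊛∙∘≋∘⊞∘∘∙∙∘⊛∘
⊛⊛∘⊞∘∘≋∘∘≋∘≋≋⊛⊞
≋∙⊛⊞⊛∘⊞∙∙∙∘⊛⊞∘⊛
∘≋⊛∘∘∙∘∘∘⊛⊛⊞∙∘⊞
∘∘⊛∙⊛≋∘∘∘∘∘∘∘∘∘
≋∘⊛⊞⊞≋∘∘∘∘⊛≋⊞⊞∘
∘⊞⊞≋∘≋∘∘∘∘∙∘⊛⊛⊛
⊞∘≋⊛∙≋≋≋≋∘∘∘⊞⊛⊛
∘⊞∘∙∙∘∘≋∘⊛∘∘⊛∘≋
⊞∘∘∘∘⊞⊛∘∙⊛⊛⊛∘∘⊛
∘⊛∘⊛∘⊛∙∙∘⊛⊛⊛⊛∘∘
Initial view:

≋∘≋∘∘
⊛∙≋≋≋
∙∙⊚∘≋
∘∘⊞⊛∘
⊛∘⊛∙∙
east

∘≋∘∘∘
∙≋≋≋≋
∙∘⊚≋∘
∘⊞⊛∘∙
∘⊛∙∙∘

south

∙≋≋≋≋
∙∘∘≋∘
∘⊞⊚∘∙
∘⊛∙∙∘
⊞⊞⊞⊞⊞

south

∙∘∘≋∘
∘⊞⊛∘∙
∘⊛⊚∙∘
⊞⊞⊞⊞⊞
⊞⊞⊞⊞⊞

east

∘∘≋∘⊛
⊞⊛∘∙⊛
⊛∙⊚∘⊛
⊞⊞⊞⊞⊞
⊞⊞⊞⊞⊞

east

∘≋∘⊛∘
⊛∘∙⊛⊛
∙∙⊚⊛⊛
⊞⊞⊞⊞⊞
⊞⊞⊞⊞⊞

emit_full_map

≋∘≋∘∘∘??
⊛∙≋≋≋≋??
∙∙∘∘≋∘⊛∘
∘∘⊞⊛∘∙⊛⊛
⊛∘⊛∙∙⊚⊛⊛

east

≋∘⊛∘∘
∘∙⊛⊛⊛
∙∘⊚⊛⊛
⊞⊞⊞⊞⊞
⊞⊞⊞⊞⊞

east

∘⊛∘∘⊛
∙⊛⊛⊛∘
∘⊛⊚⊛⊛
⊞⊞⊞⊞⊞
⊞⊞⊞⊞⊞

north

≋∘∘∘⊞
∘⊛∘∘⊛
∙⊛⊚⊛∘
∘⊛⊛⊛⊛
⊞⊞⊞⊞⊞

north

∘∘∙∘⊛
≋∘∘∘⊞
∘⊛⊚∘⊛
∙⊛⊛⊛∘
∘⊛⊛⊛⊛

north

∘∘⊛≋⊞
∘∘∙∘⊛
≋∘⊚∘⊞
∘⊛∘∘⊛
∙⊛⊛⊛∘

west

∘∘∘⊛≋
∘∘∘∙∘
≋≋⊚∘∘
≋∘⊛∘∘
∘∙⊛⊛⊛

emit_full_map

????∘∘∘⊛≋⊞
≋∘≋∘∘∘∘∙∘⊛
⊛∙≋≋≋≋⊚∘∘⊞
∙∙∘∘≋∘⊛∘∘⊛
∘∘⊞⊛∘∙⊛⊛⊛∘
⊛∘⊛∙∙∘⊛⊛⊛⊛

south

∘∘∘∙∘
≋≋∘∘∘
≋∘⊚∘∘
∘∙⊛⊛⊛
∙∘⊛⊛⊛

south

≋≋∘∘∘
≋∘⊛∘∘
∘∙⊚⊛⊛
∙∘⊛⊛⊛
⊞⊞⊞⊞⊞

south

≋∘⊛∘∘
∘∙⊛⊛⊛
∙∘⊚⊛⊛
⊞⊞⊞⊞⊞
⊞⊞⊞⊞⊞

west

∘≋∘⊛∘
⊛∘∙⊛⊛
∙∙⊚⊛⊛
⊞⊞⊞⊞⊞
⊞⊞⊞⊞⊞

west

∘∘≋∘⊛
⊞⊛∘∙⊛
⊛∙⊚∘⊛
⊞⊞⊞⊞⊞
⊞⊞⊞⊞⊞

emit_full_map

????∘∘∘⊛≋⊞
≋∘≋∘∘∘∘∙∘⊛
⊛∙≋≋≋≋∘∘∘⊞
∙∙∘∘≋∘⊛∘∘⊛
∘∘⊞⊛∘∙⊛⊛⊛∘
⊛∘⊛∙⊚∘⊛⊛⊛⊛


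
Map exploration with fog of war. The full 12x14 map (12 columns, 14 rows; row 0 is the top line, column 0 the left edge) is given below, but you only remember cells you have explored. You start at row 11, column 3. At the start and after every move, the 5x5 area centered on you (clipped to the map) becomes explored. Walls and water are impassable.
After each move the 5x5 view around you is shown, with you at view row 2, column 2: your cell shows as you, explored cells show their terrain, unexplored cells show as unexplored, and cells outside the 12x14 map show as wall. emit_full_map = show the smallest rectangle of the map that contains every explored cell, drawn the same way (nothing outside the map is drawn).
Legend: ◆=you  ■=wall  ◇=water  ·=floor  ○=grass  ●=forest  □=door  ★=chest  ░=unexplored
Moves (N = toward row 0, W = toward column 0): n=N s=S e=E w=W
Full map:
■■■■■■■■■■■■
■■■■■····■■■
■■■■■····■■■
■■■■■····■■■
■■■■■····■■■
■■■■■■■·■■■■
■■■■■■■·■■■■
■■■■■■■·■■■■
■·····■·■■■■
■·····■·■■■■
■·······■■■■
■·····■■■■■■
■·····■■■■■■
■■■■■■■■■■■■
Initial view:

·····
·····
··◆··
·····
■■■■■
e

····■
·····
··◆·■
····■
■■■■■

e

···■·
·····
··◆■■
···■■
■■■■■

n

···■·
···■·
··◆··
···■■
···■■

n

■■■■·
···■·
··◆■·
·····
···■■

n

■■■■·
■■■■·
··◆■·
···■·
·····

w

■■■■■
■■■■■
··◆·■
····■
·····

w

■■■■■
■■■■■
··◆··
·····
·····

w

■■■■■
■■■■■
■·◆··
■····
■····

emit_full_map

■■■■■■■·
■■■■■■■·
■·◆···■·
■·····■·
■·······
░·····■■
░·····■■
░■■■■■■■


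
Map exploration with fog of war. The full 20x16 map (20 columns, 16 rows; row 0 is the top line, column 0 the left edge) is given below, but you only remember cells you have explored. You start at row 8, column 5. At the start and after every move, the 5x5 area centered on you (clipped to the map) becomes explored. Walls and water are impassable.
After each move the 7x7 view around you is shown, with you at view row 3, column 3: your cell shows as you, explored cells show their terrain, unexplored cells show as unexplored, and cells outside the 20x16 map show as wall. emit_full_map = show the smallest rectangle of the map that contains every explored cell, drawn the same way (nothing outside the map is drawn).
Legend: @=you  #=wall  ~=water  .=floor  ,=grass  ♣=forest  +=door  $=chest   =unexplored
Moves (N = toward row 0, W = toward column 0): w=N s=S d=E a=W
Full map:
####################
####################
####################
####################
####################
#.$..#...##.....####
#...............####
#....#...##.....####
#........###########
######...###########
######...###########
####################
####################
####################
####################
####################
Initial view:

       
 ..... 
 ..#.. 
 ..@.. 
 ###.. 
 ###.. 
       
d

       
...... 
..#... 
...@.. 
###... 
###... 
       

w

       
 .#... 
...... 
..#@.. 
...... 
###... 
###... 

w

       
 ##### 
 .#... 
...@.. 
..#... 
...... 
###... 

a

       
 ######
 ..#...
 ..@...
 ..#...
 ......
 ###...

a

       
 ######
 $..#..
 ..@...
 ...#..
 ......
  ###..

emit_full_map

#######
$..#...
..@....
...#...
.......
 ###...
 ###...

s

 ######
 $..#..
 ......
 ..@#..
 ......
 ####..
  ###..

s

 $..#..
 ......
 ...#..
 ..@...
 ####..
 ####..
       

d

$..#...
.......
...#...
...@...
####...
####...
       

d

..#... 
...... 
..#... 
...@.. 
###... 
###... 
       

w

###### 
..#... 
...... 
..#@.. 
...... 
###... 
###... 

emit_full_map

#######
$..#...
.......
...#@..
.......
####...
####...

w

       
###### 
..#... 
...@.. 
..#... 
...... 
###... 

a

       
#######
$..#...
...@...
...#...
.......
####...

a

       
 ######
 $..#..
 ..@...
 ...#..
 ......
 ####..

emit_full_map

#######
$..#...
..@....
...#...
.......
####...
####...
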